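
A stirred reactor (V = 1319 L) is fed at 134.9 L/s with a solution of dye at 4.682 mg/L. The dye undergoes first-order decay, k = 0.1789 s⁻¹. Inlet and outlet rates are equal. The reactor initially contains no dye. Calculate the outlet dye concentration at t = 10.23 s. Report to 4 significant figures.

Species balance: V dC/dt = Q C_in − Q C − k V C.
This is linear with rate a = Q/V + k = 0.281174 s⁻¹.
C_ss = Q C_in/(Q + kV) = 1.70303 mg/L; C(t) = C_ss + (C₀ − C_ss) e^(−a t).
C(10.23) = 1.70303 + (-1.70303)·e^(−0.281174·10.23) = 1.70303 + (-1.70303)·0.0563364 = 1.60709 mg/L.

1.607 mg/L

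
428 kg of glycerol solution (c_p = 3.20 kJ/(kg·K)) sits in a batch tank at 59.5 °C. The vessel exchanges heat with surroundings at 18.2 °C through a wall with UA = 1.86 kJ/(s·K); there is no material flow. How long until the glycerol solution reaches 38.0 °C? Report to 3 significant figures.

541 s

M c_p dT/dt = −UA(T − T_amb).
τ = M c_p/UA = 736.34 s; T_ss = T_amb = 18.200 °C.
T(t) = T_ss + (T₀ − T_ss)e^(−t/τ); set T = 38.0:
t = −τ ln[(T − T_ss)/(T₀ − T_ss)] = −736.34 · ln(0.47942) = 541.35 s.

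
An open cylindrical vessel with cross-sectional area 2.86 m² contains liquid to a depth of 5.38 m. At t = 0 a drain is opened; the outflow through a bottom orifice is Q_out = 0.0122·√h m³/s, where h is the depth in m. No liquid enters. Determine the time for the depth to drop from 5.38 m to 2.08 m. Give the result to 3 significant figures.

With no inflow, A dh/dt = −0.0122 √h.
Separate and integrate: 2(√h − √h₀) = −(0.0122/A) t.
t = 2A(√h₀ − √h)/0.0122 = 2·2.86·(√5.38 − √2.08)/0.0122
  = 5.7200 × (2.3195 − 1.4422) / 0.0122 = 411.31 s.

411 s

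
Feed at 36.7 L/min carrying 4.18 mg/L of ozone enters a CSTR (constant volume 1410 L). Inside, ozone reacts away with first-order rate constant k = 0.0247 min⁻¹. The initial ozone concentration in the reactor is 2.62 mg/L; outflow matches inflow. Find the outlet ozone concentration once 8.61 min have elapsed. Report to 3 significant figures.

2.45 mg/L

V dC/dt = Q(C_in − C) − k V C.
This is linear with rate a = Q/V + k = 0.050728 min⁻¹.
C_ss = Q C_in/(Q + kV) = 2.1447 mg/L; C(t) = C_ss + (C₀ − C_ss) e^(−a t).
C(8.61) = 2.1447 + (0.47527)·e^(−0.050728·8.61) = 2.1447 + (0.47527)·0.64612 = 2.4518 mg/L.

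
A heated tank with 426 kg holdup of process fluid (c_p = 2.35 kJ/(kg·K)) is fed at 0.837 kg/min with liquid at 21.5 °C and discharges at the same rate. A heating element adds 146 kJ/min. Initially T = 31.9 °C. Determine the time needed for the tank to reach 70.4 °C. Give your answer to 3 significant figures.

470 min

M c_p dT/dt = ṁ c_p (T_in − T) + Q̇.
τ = M/ṁ = 508.96 min; T_ss = T_in + Q̇/(ṁ c_p) = 95.727 °C.
T(t) = T_ss + (T₀ − T_ss) e^(−t/τ). Set T = 70.4:
e^(−t/τ) = (70.4 − 95.727)/(31.9 − 95.727) = 0.39680
t = −508.96 · ln(0.39680) = 470.44 min.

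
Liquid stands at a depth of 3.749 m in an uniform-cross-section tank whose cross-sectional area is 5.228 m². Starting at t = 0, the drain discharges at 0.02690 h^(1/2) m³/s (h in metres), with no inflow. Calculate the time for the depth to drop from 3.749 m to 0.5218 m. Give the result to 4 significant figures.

A dh/dt = −Q_out = −0.02690 √h.
This is separable: 2 d(√h)/dt = −0.02690/A, so √h = √h₀ − (0.02690/(2A)) t.
t = 2A(√h₀ − √h)/0.02690 = 2·5.228·(√3.749 − √0.5218)/0.02690
  = 10.4560 × (1.93623 − 0.722357) / 0.02690 = 471.832 s.

471.8 s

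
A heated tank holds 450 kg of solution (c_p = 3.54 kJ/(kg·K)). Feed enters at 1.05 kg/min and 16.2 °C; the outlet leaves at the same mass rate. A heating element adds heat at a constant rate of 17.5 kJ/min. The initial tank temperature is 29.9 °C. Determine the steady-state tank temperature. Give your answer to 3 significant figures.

20.9 °C

Unsteady energy balance on the tank contents: M c_p dT/dt = ṁ c_p (T_in − T) + 17.5.
At steady state dT/dt = 0 ⇒ T_ss = T_in + Q̇/(ṁ c_p) = 16.2 + 17.5/(1.05·3.54) = 20.908 °C.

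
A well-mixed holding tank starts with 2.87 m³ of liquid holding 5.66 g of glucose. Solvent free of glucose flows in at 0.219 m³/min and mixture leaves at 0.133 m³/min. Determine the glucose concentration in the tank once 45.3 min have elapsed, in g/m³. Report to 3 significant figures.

0.222 g/m³

Total volume: dV/dt = Q_in − Q_out = 0.086000 m³/min, so V(t) = 2.87 + 0.086000 t and V(45.3) = 6.7658 m³.
Species balance (pure solvent in): dm/dt = −Q_out · m/V(t).
Separate: dm/m = −Q_out dt/V(t) ⇒ ln(m/m₀) = −(Q_out/(Q_in−Q_out)) ln(V/V₀).
m = m₀ (V₀/V)^(Q_out/(Q_in−Q_out)) = 5.66 × (2.87/6.7658)^(1.5465) = 1.5026 g.
C = m/V = 1.5026/6.7658 = 0.22208 g/m³.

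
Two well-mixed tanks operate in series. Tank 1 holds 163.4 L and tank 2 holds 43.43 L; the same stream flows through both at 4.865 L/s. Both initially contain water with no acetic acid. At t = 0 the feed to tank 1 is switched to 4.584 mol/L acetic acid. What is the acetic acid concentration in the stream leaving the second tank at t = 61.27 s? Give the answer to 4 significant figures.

3.578 mol/L

Species balance on tank i: dCᵢ/dt = (Cᵢ₋₁ − Cᵢ)/τᵢ with τᵢ = Vᵢ/Q.
τ₁ = 163.4/4.865 = 33.5868 s; τ₂ = 43.43/4.865 = 8.92703 s.
Solving the cascade with C₁(0)=C₂(0)=0 gives C₂(t) = C_in[1 − (τ₁ e^(−t/τ₁) − τ₂ e^(−t/τ₂))/(τ₁ − τ₂)].
At t = 61.27: e^(−t/τ₁) = 0.161342, e^(−t/τ₂) = 0.00104533.
C₂ = 4.584·[1 − (33.5868·0.161342 − 8.92703·0.00104533)/(24.6598)] = 4.584·0.780629 = 3.57840 mol/L.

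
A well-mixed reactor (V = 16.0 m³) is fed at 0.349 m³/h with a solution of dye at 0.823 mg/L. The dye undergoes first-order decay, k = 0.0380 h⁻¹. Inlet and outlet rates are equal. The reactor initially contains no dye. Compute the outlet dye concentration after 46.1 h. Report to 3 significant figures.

0.281 mg/L

Accumulation = in − out − consumed: V dC/dt = Q C_in − Q C − k V C.
This is linear with rate a = Q/V + k = 0.059812 h⁻¹.
C_ss = Q C_in/(Q + kV) = 0.30013 mg/L; C(t) = C_ss + (C₀ − C_ss) e^(−a t).
C(46.1) = 0.30013 + (-0.30013)·e^(−0.059812·46.1) = 0.30013 + (-0.30013)·0.063459 = 0.28109 mg/L.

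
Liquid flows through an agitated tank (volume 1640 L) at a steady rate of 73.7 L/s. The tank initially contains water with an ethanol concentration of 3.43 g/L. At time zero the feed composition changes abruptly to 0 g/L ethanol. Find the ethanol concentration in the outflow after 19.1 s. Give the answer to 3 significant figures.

Species balance on the tank: V dC/dt = Q(C_in − C).
Time constant τ = V/Q = 1640/73.7 = 22.252 s.
C approaches C_in exponentially: C(t) = C_in + (C₀ − C_in) e^(−t/τ).
C(19.1) = 0 + (3.43 − 0)·e^(−19.1/22.252) = 0 + (3.4300)·0.42387 = 1.4539 g/L.

1.45 g/L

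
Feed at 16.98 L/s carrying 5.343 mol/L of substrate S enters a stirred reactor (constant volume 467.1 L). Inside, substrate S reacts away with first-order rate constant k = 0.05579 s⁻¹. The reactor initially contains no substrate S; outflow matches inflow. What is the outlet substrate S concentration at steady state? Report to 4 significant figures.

2.108 mol/L

V dC/dt = Q(C_in − C) − k V C.
Steady state (dC/dt = 0): C_ss = Q C_in/(Q + kV) = C_in/(1 + kV/Q).
C_ss = 16.98·5.343/(16.98 + 0.05579·467.1) = 90.7241/43.0395 = 2.10793 mol/L.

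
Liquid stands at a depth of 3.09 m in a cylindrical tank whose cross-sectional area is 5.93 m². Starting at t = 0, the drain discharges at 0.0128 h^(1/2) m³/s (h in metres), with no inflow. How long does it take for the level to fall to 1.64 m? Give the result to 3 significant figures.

442 s

A dh/dt = −Q_out = −0.0128 √h.
Separate and integrate: 2(√h − √h₀) = −(0.0128/A) t.
t = 2A(√h₀ − √h)/0.0128 = 2·5.93·(√3.09 − √1.64)/0.0128
  = 11.860 × (1.7578 − 1.2806) / 0.0128 = 442.17 s.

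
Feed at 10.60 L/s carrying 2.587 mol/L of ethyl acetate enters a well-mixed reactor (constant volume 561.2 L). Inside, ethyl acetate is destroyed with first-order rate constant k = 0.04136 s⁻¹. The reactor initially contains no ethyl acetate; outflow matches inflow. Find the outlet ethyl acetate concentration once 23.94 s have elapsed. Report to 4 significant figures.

Species balance: V dC/dt = Q C_in − Q C − k V C.
This is linear with rate a = Q/V + k = 0.0602481 s⁻¹.
C_ss = Q C_in/(Q + kV) = 0.811038 mol/L; C(t) = C_ss + (C₀ − C_ss) e^(−a t).
C(23.94) = 0.811038 + (-0.811038)·e^(−0.0602481·23.94) = 0.811038 + (-0.811038)·0.236374 = 0.619330 mol/L.

0.6193 mol/L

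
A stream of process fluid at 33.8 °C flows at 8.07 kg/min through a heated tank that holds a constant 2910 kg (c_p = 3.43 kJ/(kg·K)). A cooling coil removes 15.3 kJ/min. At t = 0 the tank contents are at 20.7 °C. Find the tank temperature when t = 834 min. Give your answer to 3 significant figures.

Unsteady energy balance on the tank contents: M c_p dT/dt = ṁ c_p (T_in − T) − 15.3.
Rearrange: dT/dt = (T_ss − T)/τ with τ = M/ṁ = 360.59 min and T_ss = T_in − Q̇/(ṁ c_p) = 33.247 °C.
This is linear first-order; T(t) = T_ss + (T₀ − T_ss) e^(−t/τ).
T(834) = 33.247 + (-12.547)·e^(−834/360.59) = 33.247 + (-12.547)·0.098979 = 32.005 °C.

32.0 °C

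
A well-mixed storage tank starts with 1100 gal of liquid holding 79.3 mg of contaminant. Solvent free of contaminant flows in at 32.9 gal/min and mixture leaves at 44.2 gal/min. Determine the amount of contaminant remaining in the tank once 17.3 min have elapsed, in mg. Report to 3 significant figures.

36.9 mg

Let m(t) be the amount of contaminant. Volume: V(t) = V₀ + (Q_in − Q_out) t = 1100 − 11.300 t; V(17.3) = 904.51 gal.
Species balance (pure solvent in): dm/dt = −Q_out · m/V(t).
dm/m = −Q_out dt/(V₀ − 11.300 t); integrating gives ln(m/m₀) = −(Q_out/(Q_in−Q_out)) ln(V/V₀).
m = m₀ (V₀/V)^(Q_out/(Q_in−Q_out)) = 79.3 × (1100/904.51)^(-3.9115) = 36.887 mg.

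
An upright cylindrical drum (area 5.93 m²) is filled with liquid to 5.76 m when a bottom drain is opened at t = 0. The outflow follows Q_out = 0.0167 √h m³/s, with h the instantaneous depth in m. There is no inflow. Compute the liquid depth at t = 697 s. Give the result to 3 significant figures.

2.01 m

With no inflow, A dh/dt = −0.0167 √h.
Separate and integrate: 2(√h − √h₀) = −(0.0167/A) t.
√h = √5.76 − 0.0167·697/(2·5.93) = 2.4000 − 0.98144 = 1.4186.
h = 1.4186² = 2.0123 m.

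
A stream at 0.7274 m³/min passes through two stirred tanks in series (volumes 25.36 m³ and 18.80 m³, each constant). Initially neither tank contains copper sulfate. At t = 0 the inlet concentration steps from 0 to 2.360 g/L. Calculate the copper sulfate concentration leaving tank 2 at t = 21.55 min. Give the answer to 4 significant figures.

Each tank obeys Vᵢ dCᵢ/dt = Q(Cᵢ₋₁ − Cᵢ), so τᵢ = Vᵢ/Q.
τ₁ = 25.36/0.7274 = 34.8639 min; τ₂ = 18.80/0.7274 = 25.8455 min.
Solving the cascade with C₁(0)=C₂(0)=0 gives C₂(t) = C_in[1 − (τ₁ e^(−t/τ₁) − τ₂ e^(−t/τ₂))/(τ₁ − τ₂)].
At t = 21.55: e^(−t/τ₁) = 0.538958, e^(−t/τ₂) = 0.434395.
C₂ = 2.360·[1 − (34.8639·0.538958 − 25.8455·0.434395)/(9.01842)] = 2.360·0.161380 = 0.380856 g/L.

0.3809 g/L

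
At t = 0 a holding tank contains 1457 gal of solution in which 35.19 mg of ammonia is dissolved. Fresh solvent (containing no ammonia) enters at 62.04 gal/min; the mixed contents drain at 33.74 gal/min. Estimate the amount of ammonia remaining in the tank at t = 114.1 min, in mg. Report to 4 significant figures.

8.741 mg

Total volume: dV/dt = Q_in − Q_out = 28.3000 gal/min, so V(t) = 1457 + 28.3000 t and V(114.1) = 4686.03 gal.
Solute balance: dm/dt = 0 − Q_out C = −Q_out m/V(t).
Separate: dm/m = −Q_out dt/V(t) ⇒ ln(m/m₀) = −(Q_out/(Q_in−Q_out)) ln(V/V₀).
m = m₀ (V₀/V)^(Q_out/(Q_in−Q_out)) = 35.19 × (1457/4686.03)^(1.19223) = 8.74075 mg.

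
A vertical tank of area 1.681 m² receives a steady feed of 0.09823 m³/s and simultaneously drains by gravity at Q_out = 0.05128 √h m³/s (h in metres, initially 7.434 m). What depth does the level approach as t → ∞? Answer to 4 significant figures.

3.669 m

Level balance: A dh/dt = 0.09823 − 0.05128 √h. Setting dh/dt = 0:
Q_in = 0.05128 √h_ss ⇒ √h_ss = 0.09823/0.05128 = 1.91556.
h_ss = 1.91556² = 3.66938 m. (Since h₀ = 7.434 m > h_ss, the level will fall toward this value.)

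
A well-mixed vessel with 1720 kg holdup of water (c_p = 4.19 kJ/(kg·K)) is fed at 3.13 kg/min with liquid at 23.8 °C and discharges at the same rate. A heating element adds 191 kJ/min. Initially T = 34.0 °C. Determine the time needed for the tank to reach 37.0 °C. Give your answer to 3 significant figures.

M c_p dT/dt = ṁ c_p (T_in − T) + Q̇.
τ = M/ṁ = 549.52 min; T_ss = T_in + Q̇/(ṁ c_p) = 38.364 °C.
T(t) = T_ss + (T₀ − T_ss) e^(−t/τ). Set T = 37.0:
e^(−t/τ) = (37.0 − 38.364)/(34.0 − 38.364) = 0.31253
t = −549.52 · ln(0.31253) = 639.13 min.

639 min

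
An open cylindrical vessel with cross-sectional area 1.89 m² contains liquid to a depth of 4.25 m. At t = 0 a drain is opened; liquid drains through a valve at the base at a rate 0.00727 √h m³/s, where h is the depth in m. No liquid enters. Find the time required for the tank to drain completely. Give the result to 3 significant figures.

1070 s

With no inflow, A dh/dt = −0.00727 √h.
∫ h^(−1/2) dh = −(0.00727/A) ∫ dt, giving 2√h = 2√h₀ − (0.00727/A) t.
Tank is empty when √h = 0: t_empty = 2A√h₀/0.00727.
t_empty = 2·1.89·√4.25/0.00727 = 3.7800·2.0616/0.00727 = 1071.9 s.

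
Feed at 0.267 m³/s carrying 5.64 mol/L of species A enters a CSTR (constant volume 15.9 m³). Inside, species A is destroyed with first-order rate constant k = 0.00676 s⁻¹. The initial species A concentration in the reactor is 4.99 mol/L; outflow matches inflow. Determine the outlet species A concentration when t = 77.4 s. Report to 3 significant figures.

4.18 mol/L

Species balance: V dC/dt = Q C_in − Q C − k V C.
This is linear with rate a = Q/V + k = 0.023552 s⁻¹.
C_ss = Q C_in/(Q + kV) = 4.0212 mol/L; C(t) = C_ss + (C₀ − C_ss) e^(−a t).
C(77.4) = 4.0212 + (0.96879)·e^(−0.023552·77.4) = 4.0212 + (0.96879)·0.16155 = 4.1777 mol/L.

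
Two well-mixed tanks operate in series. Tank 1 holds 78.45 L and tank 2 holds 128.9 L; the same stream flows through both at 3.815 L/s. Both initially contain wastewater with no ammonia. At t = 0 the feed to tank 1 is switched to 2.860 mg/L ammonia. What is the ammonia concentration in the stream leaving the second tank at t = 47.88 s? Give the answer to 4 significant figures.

Each tank obeys Vᵢ dCᵢ/dt = Q(Cᵢ₋₁ − Cᵢ), so τᵢ = Vᵢ/Q.
τ₁ = 78.45/3.815 = 20.5636 s; τ₂ = 128.9/3.815 = 33.7877 s.
Solving the cascade with C₁(0)=C₂(0)=0 gives C₂(t) = C_in[1 − (τ₁ e^(−t/τ₁) − τ₂ e^(−t/τ₂))/(τ₁ − τ₂)].
At t = 47.88: e^(−t/τ₁) = 0.0974525, e^(−t/τ₂) = 0.242420.
C₂ = 2.860·[1 − (20.5636·0.0974525 − 33.7877·0.242420)/(-13.2241)] = 2.860·0.532155 = 1.52196 mg/L.

1.522 mg/L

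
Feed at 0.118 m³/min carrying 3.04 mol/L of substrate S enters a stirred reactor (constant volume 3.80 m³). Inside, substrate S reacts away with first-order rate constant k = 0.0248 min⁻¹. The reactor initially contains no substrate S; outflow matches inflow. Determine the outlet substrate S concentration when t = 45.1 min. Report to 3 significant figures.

1.55 mol/L

Species balance: V dC/dt = Q C_in − Q C − k V C.
dC/dt = (Q/V) C_in − (Q/V + k) C; effective rate a = Q/V + k = 0.031053 + 0.0248 = 0.055853 min⁻¹.
C_ss = Q C_in/(Q + kV) = 1.6902 mol/L; C(t) = C_ss + (C₀ − C_ss) e^(−a t).
C(45.1) = 1.6902 + (-1.6902)·e^(−0.055853·45.1) = 1.6902 + (-1.6902)·0.080544 = 1.5540 mol/L.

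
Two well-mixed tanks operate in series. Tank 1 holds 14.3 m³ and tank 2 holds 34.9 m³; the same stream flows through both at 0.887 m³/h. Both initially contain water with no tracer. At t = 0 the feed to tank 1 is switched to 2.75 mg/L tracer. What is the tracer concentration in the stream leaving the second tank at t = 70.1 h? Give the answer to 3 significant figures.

Time constants: τᵢ = Vᵢ/Q for each well-mixed tank.
τ₁ = 14.3/0.887 = 16.122 h; τ₂ = 34.9/0.887 = 39.346 h.
Solving the cascade with C₁(0)=C₂(0)=0 gives C₂(t) = C_in[1 − (τ₁ e^(−t/τ₁) − τ₂ e^(−t/τ₂))/(τ₁ − τ₂)].
At t = 70.1: e^(−t/τ₁) = 0.012931, e^(−t/τ₂) = 0.16836.
C₂ = 2.75·[1 − (16.122·0.012931 − 39.346·0.16836)/(-23.224)] = 2.75·0.72374 = 1.9903 mg/L.

1.99 mg/L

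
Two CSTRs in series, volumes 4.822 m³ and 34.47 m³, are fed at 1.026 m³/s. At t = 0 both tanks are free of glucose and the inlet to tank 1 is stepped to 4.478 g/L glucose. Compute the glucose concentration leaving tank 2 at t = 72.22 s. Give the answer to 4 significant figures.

Each tank obeys Vᵢ dCᵢ/dt = Q(Cᵢ₋₁ − Cᵢ), so τᵢ = Vᵢ/Q.
τ₁ = 4.822/1.026 = 4.69981 s; τ₂ = 34.47/1.026 = 33.5965 s.
Solving the cascade with C₁(0)=C₂(0)=0 gives C₂(t) = C_in[1 − (τ₁ e^(−t/τ₁) − τ₂ e^(−t/τ₂))/(τ₁ − τ₂)].
At t = 72.22: e^(−t/τ₁) = 2.12018e-07, e^(−t/τ₂) = 0.116527.
C₂ = 4.478·[1 − (4.69981·2.12018e-07 − 33.5965·0.116527)/(-28.8967)] = 4.478·0.864520 = 3.87132 g/L.

3.871 g/L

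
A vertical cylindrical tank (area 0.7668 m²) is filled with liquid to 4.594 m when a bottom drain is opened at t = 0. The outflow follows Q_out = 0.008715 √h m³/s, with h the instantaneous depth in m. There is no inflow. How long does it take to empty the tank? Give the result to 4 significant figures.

377.2 s

With no inflow, A dh/dt = −0.008715 √h.
Separate and integrate: 2(√h − √h₀) = −(0.008715/A) t.
Tank is empty when √h = 0: t_empty = 2A√h₀/0.008715.
t_empty = 2·0.7668·√4.594/0.008715 = 1.53360·2.14336/0.008715 = 377.173 s.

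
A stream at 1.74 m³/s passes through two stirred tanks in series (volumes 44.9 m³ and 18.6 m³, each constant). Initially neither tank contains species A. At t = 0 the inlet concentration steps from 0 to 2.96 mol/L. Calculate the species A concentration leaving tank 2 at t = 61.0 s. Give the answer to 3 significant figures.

Species balance on tank i: dCᵢ/dt = (Cᵢ₋₁ − Cᵢ)/τᵢ with τᵢ = Vᵢ/Q.
τ₁ = 44.9/1.74 = 25.805 s; τ₂ = 18.6/1.74 = 10.690 s.
Solving the cascade with C₁(0)=C₂(0)=0 gives C₂(t) = C_in[1 − (τ₁ e^(−t/τ₁) − τ₂ e^(−t/τ₂))/(τ₁ − τ₂)].
At t = 61.0: e^(−t/τ₁) = 0.094051, e^(−t/τ₂) = 0.0033244.
C₂ = 2.96·[1 − (25.805·0.094051 − 10.690·0.0033244)/(15.115)] = 2.96·0.84179 = 2.4917 mol/L.

2.49 mol/L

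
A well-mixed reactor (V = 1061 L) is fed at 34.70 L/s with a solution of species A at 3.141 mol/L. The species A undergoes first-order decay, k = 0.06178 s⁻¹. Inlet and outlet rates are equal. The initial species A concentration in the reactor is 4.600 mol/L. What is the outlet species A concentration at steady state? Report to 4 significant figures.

V dC/dt = Q(C_in − C) − k V C.
Steady state (dC/dt = 0): C_ss = Q C_in/(Q + kV) = C_in/(1 + kV/Q).
C_ss = 34.70·3.141/(34.70 + 0.06178·1061) = 108.993/100.249 = 1.08722 mol/L.

1.087 mol/L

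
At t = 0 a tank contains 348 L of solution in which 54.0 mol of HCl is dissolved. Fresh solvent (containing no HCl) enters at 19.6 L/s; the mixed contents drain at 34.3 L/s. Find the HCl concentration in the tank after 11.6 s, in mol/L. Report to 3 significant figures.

Let m(t) be the amount of HCl. Volume: V(t) = V₀ + (Q_in − Q_out) t = 348 − 14.700 t; V(11.6) = 177.48 L.
Solute balance: dm/dt = 0 − Q_out C = −Q_out m/V(t).
Separate: dm/m = −Q_out dt/V(t) ⇒ ln(m/m₀) = −(Q_out/(Q_in−Q_out)) ln(V/V₀).
m = m₀ (V₀/V)^(Q_out/(Q_in−Q_out)) = 54.0 × (348/177.48)^(-2.3333) = 11.222 mol.
C = m/V = 11.222/177.48 = 0.063228 mol/L.

0.0632 mol/L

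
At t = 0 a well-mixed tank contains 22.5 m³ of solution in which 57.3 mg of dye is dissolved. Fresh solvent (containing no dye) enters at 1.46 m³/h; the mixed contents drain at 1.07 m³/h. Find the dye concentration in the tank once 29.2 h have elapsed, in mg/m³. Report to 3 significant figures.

Total volume: dV/dt = Q_in − Q_out = 0.39000 m³/h, so V(t) = 22.5 + 0.39000 t and V(29.2) = 33.888 m³.
No dye enters, so dm/dt = −Q_out · (m/V).
dm/m = −Q_out dt/(V₀ + 0.39000 t); integrating gives ln(m/m₀) = −(Q_out/(Q_in−Q_out)) ln(V/V₀).
m = m₀ (V₀/V)^(Q_out/(Q_in−Q_out)) = 57.3 × (22.5/33.888)^(2.7436) = 18.628 mg.
C = m/V = 18.628/33.888 = 0.54970 mg/m³.

0.550 mg/m³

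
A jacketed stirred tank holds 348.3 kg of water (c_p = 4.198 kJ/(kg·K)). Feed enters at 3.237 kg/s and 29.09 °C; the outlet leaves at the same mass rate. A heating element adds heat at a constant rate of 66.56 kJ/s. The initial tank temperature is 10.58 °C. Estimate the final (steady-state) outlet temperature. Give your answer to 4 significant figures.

33.99 °C

M c_p dT/dt = ṁ c_p (T_in − T) + Q̇.
At steady state dT/dt = 0 ⇒ T_ss = T_in + Q̇/(ṁ c_p) = 29.09 + 66.56/(3.237·4.198) = 33.9881 °C.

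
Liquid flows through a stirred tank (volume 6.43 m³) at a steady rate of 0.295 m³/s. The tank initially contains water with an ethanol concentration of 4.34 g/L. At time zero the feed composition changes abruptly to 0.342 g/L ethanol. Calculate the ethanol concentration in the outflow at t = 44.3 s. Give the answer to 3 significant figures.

0.866 g/L

Accumulation = in − out for the solute gives V dC/dt = Q(C_in − C).
So dC/dt = (C_in − C)/τ with τ = V/Q = 6.43/0.295 = 21.797 s.
This is linear first-order; C(t) = C_in + (C₀ − C_in) e^(−t/τ).
C(44.3) = 0.342 + (4.34 − 0.342)·e^(−44.3/21.797) = 0.342 + (3.9980)·0.13102 = 0.86581 g/L.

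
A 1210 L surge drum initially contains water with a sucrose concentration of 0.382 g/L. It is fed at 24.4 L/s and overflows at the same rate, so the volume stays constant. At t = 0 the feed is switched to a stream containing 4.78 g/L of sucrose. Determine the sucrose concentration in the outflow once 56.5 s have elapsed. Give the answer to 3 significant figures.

Transient balance on the dissolved component: V dC/dt = Q(C_in − C).
So dC/dt = (C_in − C)/τ with τ = V/Q = 1210/24.4 = 49.590 s.
Solution: C(t) = C_in + (C₀ − C_in) e^(−t/τ).
C(56.5) = 4.78 + (0.382 − 4.78)·e^(−56.5/49.590) = 4.78 + (-4.3980)·0.32003 = 3.3725 g/L.

3.37 g/L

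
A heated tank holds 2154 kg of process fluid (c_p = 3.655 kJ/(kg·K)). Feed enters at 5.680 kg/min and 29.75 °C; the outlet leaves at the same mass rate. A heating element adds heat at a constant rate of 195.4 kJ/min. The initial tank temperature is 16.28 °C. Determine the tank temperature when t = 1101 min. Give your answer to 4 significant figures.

37.91 °C

M c_p dT/dt = ṁ c_p (T_in − T) + Q̇.
Rearrange: dT/dt = (T_ss − T)/τ with τ = M/ṁ = 379.225 min and T_ss = T_in + Q̇/(ṁ c_p) = 39.1622 °C.
T approaches T_ss exponentially: T(t) = T_ss + (T₀ − T_ss) e^(−t/τ).
T(1101) = 39.1622 + (-22.8822)·e^(−1101/379.225) = 39.1622 + (-22.8822)·0.0548427 = 37.9072 °C.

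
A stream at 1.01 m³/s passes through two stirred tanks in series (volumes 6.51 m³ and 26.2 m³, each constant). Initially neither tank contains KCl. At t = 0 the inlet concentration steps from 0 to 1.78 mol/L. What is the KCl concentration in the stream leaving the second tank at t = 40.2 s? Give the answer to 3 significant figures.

Species balance on tank i: dCᵢ/dt = (Cᵢ₋₁ − Cᵢ)/τᵢ with τᵢ = Vᵢ/Q.
τ₁ = 6.51/1.01 = 6.4455 s; τ₂ = 26.2/1.01 = 25.941 s.
Tank 1: C₁ = C_in(1 − e^(−t/τ₁)). Tank 2 (τ₁ ≠ τ₂): C₂ = C_in[1 − (τ₁ e^(−t/τ₁) − τ₂ e^(−t/τ₂))/(τ₁ − τ₂)].
At t = 40.2: e^(−t/τ₁) = 0.0019560, e^(−t/τ₂) = 0.21231.
C₂ = 1.78·[1 − (6.4455·0.0019560 − 25.941·0.21231)/(-19.495)] = 1.78·0.71814 = 1.2783 mol/L.

1.28 mol/L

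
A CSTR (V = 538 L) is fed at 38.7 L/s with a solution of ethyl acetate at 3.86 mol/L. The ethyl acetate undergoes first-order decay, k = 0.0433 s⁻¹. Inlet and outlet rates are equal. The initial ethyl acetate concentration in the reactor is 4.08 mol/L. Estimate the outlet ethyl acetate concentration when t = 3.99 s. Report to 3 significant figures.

Species balance: V dC/dt = Q C_in − Q C − k V C.
dC/dt = (Q/V) C_in − (Q/V + k) C; effective rate a = Q/V + k = 0.071933 + 0.0433 = 0.11523 s⁻¹.
C_ss = Q C_in/(Q + kV) = 2.4096 mol/L; C(t) = C_ss + (C₀ − C_ss) e^(−a t).
C(3.99) = 2.4096 + (1.6704)·e^(−0.11523·3.99) = 2.4096 + (1.6704)·0.63142 = 3.4643 mol/L.

3.46 mol/L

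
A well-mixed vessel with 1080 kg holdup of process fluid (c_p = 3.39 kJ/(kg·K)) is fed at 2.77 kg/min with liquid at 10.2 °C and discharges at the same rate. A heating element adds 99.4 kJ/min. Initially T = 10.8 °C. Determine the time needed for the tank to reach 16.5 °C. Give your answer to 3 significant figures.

M c_p dT/dt = ṁ c_p (T_in − T) + Q̇.
τ = M/ṁ = 389.89 min; T_ss = T_in + Q̇/(ṁ c_p) = 20.785 °C.
T(t) = T_ss + (T₀ − T_ss) e^(−t/τ). Set T = 16.5:
e^(−t/τ) = (16.5 − 20.785)/(10.8 − 20.785) = 0.42917
t = −389.89 · ln(0.42917) = 329.81 min.

330 min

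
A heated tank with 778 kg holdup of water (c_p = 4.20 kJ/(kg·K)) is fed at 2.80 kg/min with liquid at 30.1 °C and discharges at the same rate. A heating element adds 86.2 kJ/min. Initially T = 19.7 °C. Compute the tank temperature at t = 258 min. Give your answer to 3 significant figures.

30.4 °C

M c_p dT/dt = ṁ c_p (T_in − T) + Q̇.
τ = M/ṁ = 277.86 min; T_ss = T_in + Q̇/(ṁ c_p) = 30.1 + 86.2/(2.80·4.20) = 37.430 °C.
T approaches T_ss exponentially: T(t) = T_ss + (T₀ − T_ss) e^(−t/τ).
T(258) = 37.430 + (-17.730)·e^(−258/277.86) = 37.430 + (-17.730)·0.39513 = 30.424 °C.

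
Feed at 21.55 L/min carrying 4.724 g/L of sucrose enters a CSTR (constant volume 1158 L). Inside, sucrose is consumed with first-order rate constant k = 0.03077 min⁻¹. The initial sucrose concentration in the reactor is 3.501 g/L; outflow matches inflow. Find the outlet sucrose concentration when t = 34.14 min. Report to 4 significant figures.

2.099 g/L

V dC/dt = Q(C_in − C) − k V C.
dC/dt = (Q/V) C_in − (Q/V + k) C; effective rate a = Q/V + k = 0.0186097 + 0.03077 = 0.0493797 min⁻¹.
C_ss = Q C_in/(Q + kV) = 1.78033 g/L; C(t) = C_ss + (C₀ − C_ss) e^(−a t).
C(34.14) = 1.78033 + (1.72067)·e^(−0.0493797·34.14) = 1.78033 + (1.72067)·0.185292 = 2.09916 g/L.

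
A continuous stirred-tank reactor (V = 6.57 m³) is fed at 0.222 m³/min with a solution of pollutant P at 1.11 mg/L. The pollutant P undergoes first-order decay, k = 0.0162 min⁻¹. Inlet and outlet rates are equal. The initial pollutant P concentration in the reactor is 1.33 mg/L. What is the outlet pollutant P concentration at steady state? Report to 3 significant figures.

Accumulation = in − out − consumed: V dC/dt = Q C_in − Q C − k V C.
Steady state (dC/dt = 0): C_ss = Q C_in/(Q + kV) = C_in/(1 + kV/Q).
C_ss = 0.222·1.11/(0.222 + 0.0162·6.57) = 0.24642/0.32843 = 0.75029 mg/L.

0.750 mg/L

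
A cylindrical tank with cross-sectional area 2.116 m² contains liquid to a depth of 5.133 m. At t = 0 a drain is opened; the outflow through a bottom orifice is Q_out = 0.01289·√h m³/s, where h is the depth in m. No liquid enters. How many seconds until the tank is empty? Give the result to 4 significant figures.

743.8 s

A dh/dt = −Q_out = −0.01289 √h.
Separate and integrate: 2(√h − √h₀) = −(0.01289/A) t.
Set h = 0: 2√h₀ = (0.01289/A) t_empty ⇒ t_empty = 2A√h₀/0.01289.
t_empty = 2·2.116·√5.133/0.01289 = 4.23200·2.26561/0.01289 = 743.838 s.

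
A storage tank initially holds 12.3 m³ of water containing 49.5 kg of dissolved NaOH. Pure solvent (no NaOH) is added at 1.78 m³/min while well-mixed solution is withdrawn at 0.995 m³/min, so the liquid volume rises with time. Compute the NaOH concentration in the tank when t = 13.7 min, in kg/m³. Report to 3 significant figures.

Total volume: dV/dt = Q_in − Q_out = 0.78500 m³/min, so V(t) = 12.3 + 0.78500 t and V(13.7) = 23.055 m³.
No NaOH enters, so dm/dt = −Q_out · (m/V).
dm/m = −Q_out dt/(V₀ + 0.78500 t); integrating gives ln(m/m₀) = −(Q_out/(Q_in−Q_out)) ln(V/V₀).
m = m₀ (V₀/V)^(Q_out/(Q_in−Q_out)) = 49.5 × (12.3/23.055)^(1.2675) = 22.324 kg.
C = m/V = 22.324/23.055 = 0.96829 kg/m³.

0.968 kg/m³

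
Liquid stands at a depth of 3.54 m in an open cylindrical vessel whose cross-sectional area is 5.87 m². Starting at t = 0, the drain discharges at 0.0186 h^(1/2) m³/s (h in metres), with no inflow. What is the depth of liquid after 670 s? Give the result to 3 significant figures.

With no inflow, A dh/dt = −0.0186 √h.
∫ h^(−1/2) dh = −(0.0186/A) ∫ dt, giving 2√h = 2√h₀ − (0.0186/A) t.
√h = √3.54 − 0.0186·670/(2·5.87) = 1.8815 − 1.0615 = 0.81999.
h = 0.81999² = 0.67238 m.

0.672 m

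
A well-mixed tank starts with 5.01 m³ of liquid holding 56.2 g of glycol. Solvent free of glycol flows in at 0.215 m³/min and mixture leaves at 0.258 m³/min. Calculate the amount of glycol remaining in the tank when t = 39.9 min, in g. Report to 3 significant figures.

4.54 g

Total volume: dV/dt = Q_in − Q_out = -0.043000 m³/min, so V(t) = 5.01 − 0.043000 t and V(39.9) = 3.2943 m³.
Species balance (pure solvent in): dm/dt = −Q_out · m/V(t).
dm/m = −Q_out dt/(V₀ − 0.043000 t); integrating gives ln(m/m₀) = −(Q_out/(Q_in−Q_out)) ln(V/V₀).
m = m₀ (V₀/V)^(Q_out/(Q_in−Q_out)) = 56.2 × (5.01/3.2943)^(-6.0000) = 4.5424 g.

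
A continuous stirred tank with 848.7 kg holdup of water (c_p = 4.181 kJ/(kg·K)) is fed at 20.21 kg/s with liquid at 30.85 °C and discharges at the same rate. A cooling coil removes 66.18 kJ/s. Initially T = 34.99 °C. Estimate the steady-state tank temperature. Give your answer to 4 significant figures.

M c_p dT/dt = ṁ c_p (T_in − T) − Q̇.
At steady state dT/dt = 0 ⇒ T_ss = T_in − Q̇/(ṁ c_p) = 30.85 − 66.18/(20.21·4.181) = 30.0668 °C.

30.07 °C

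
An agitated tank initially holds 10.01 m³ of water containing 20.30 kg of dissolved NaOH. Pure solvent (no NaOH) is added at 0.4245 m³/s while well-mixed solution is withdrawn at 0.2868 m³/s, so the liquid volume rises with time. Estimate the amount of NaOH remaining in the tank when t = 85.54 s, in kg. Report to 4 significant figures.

Total volume: dV/dt = Q_in − Q_out = 0.137700 m³/s, so V(t) = 10.01 + 0.137700 t and V(85.54) = 21.7889 m³.
Solute balance: dm/dt = 0 − Q_out C = −Q_out m/V(t).
dm/m = −Q_out dt/(V₀ + 0.137700 t); integrating gives ln(m/m₀) = −(Q_out/(Q_in−Q_out)) ln(V/V₀).
m = m₀ (V₀/V)^(Q_out/(Q_in−Q_out)) = 20.30 × (10.01/21.7889)^(2.08279) = 4.01725 kg.

4.017 kg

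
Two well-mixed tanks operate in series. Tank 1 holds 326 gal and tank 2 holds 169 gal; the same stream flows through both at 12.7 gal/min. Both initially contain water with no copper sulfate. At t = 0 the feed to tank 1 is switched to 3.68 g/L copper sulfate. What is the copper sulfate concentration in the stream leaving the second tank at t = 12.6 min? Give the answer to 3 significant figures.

0.540 g/L

Each tank obeys Vᵢ dCᵢ/dt = Q(Cᵢ₋₁ − Cᵢ), so τᵢ = Vᵢ/Q.
τ₁ = 326/12.7 = 25.669 min; τ₂ = 169/12.7 = 13.307 min.
Tank 1: C₁ = C_in(1 − e^(−t/τ₁)). Tank 2 (τ₁ ≠ τ₂): C₂ = C_in[1 − (τ₁ e^(−t/τ₁) − τ₂ e^(−t/τ₂))/(τ₁ − τ₂)].
At t = 12.6: e^(−t/τ₁) = 0.61210, e^(−t/τ₂) = 0.38796.
C₂ = 3.68·[1 − (25.669·0.61210 − 13.307·0.38796)/(12.362)] = 3.68·0.14662 = 0.53957 g/L.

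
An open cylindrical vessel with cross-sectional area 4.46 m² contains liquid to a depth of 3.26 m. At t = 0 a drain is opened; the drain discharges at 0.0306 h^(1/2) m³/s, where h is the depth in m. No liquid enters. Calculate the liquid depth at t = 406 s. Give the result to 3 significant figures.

0.170 m

Volume balance on the tank: A dh/dt = −0.0306 √h.
∫ h^(−1/2) dh = −(0.0306/A) ∫ dt, giving 2√h = 2√h₀ − (0.0306/A) t.
√h = √3.26 − 0.0306·406/(2·4.46) = 1.8055 − 1.3928 = 0.41277.
h = 0.41277² = 0.17038 m.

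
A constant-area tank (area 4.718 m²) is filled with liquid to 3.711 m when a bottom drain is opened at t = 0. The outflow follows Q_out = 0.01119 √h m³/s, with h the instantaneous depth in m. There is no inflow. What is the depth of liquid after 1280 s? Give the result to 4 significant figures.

With no inflow, A dh/dt = −0.01119 √h.
Separate and integrate: 2(√h − √h₀) = −(0.01119/A) t.
√h = √3.711 − 0.01119·1280/(2·4.718) = 1.92640 − 1.51793 = 0.408464.
h = 0.408464² = 0.166843 m.

0.1668 m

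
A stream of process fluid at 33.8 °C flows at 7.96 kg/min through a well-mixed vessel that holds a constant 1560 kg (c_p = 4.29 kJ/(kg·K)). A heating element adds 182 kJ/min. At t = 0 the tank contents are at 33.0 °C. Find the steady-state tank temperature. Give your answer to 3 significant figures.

39.1 °C

M c_p dT/dt = ṁ c_p (T_in − T) + Q̇.
At steady state dT/dt = 0 ⇒ T_ss = T_in + Q̇/(ṁ c_p) = 33.8 + 182/(7.96·4.29) = 39.130 °C.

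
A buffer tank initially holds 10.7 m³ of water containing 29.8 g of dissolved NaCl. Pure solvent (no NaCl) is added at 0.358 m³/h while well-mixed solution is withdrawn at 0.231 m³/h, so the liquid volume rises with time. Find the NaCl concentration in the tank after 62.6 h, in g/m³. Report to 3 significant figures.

0.582 g/m³

Total volume: dV/dt = Q_in − Q_out = 0.12700 m³/h, so V(t) = 10.7 + 0.12700 t and V(62.6) = 18.650 m³.
No NaCl enters, so dm/dt = −Q_out · (m/V).
dm/m = −Q_out dt/(V₀ + 0.12700 t); integrating gives ln(m/m₀) = −(Q_out/(Q_in−Q_out)) ln(V/V₀).
m = m₀ (V₀/V)^(Q_out/(Q_in−Q_out)) = 29.8 × (10.7/18.650)^(1.8189) = 10.847 g.
C = m/V = 10.847/18.650 = 0.58161 g/m³.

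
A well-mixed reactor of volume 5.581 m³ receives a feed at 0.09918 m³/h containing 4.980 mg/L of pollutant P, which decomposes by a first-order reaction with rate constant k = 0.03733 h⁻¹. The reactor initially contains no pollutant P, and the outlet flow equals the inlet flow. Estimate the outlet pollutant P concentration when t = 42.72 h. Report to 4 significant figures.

V dC/dt = Q(C_in − C) − k V C.
This is linear with rate a = Q/V + k = 0.0551010 h⁻¹.
C_ss = Q C_in/(Q + kV) = 1.60613 mg/L; C(t) = C_ss + (C₀ − C_ss) e^(−a t).
C(42.72) = 1.60613 + (-1.60613)·e^(−0.0551010·42.72) = 1.60613 + (-1.60613)·0.0949965 = 1.45356 mg/L.

1.454 mg/L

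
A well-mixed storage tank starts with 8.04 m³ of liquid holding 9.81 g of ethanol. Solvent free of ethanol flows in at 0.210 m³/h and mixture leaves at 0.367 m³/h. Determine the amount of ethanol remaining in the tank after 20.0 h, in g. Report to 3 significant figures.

Total volume: dV/dt = Q_in − Q_out = -0.15700 m³/h, so V(t) = 8.04 − 0.15700 t and V(20.0) = 4.9000 m³.
Species balance (pure solvent in): dm/dt = −Q_out · m/V(t).
Separate: dm/m = −Q_out dt/V(t) ⇒ ln(m/m₀) = −(Q_out/(Q_in−Q_out)) ln(V/V₀).
m = m₀ (V₀/V)^(Q_out/(Q_in−Q_out)) = 9.81 × (8.04/4.9000)^(-2.3376) = 3.0828 g.

3.08 g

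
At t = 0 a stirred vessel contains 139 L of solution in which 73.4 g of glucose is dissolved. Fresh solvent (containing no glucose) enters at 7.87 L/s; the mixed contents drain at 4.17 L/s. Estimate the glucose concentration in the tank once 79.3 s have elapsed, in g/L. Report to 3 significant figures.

0.0472 g/L

Let m(t) be the amount of glucose. Volume: V(t) = V₀ + (Q_in − Q_out) t = 139 + 3.7000 t; V(79.3) = 432.41 L.
Solute balance: dm/dt = 0 − Q_out C = −Q_out m/V(t).
Separate: dm/m = −Q_out dt/V(t) ⇒ ln(m/m₀) = −(Q_out/(Q_in−Q_out)) ln(V/V₀).
m = m₀ (V₀/V)^(Q_out/(Q_in−Q_out)) = 73.4 × (139/432.41)^(1.1270) = 20.427 g.
C = m/V = 20.427/432.41 = 0.047240 g/L.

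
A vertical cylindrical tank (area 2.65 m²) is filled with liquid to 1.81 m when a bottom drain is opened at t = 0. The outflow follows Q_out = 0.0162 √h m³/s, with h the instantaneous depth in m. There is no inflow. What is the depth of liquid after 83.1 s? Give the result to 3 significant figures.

A dh/dt = −Q_out = −0.0162 √h.
Separate and integrate: 2(√h − √h₀) = −(0.0162/A) t.
√h = √1.81 − 0.0162·83.1/(2·2.65) = 1.3454 − 0.25400 = 1.0914.
h = 1.0914² = 1.1911 m.

1.19 m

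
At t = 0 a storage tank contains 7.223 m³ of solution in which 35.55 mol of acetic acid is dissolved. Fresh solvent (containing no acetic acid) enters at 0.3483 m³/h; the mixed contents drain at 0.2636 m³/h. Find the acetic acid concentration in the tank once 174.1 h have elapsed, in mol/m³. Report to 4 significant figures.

0.05076 mol/m³

Total volume: dV/dt = Q_in − Q_out = 0.0847000 m³/h, so V(t) = 7.223 + 0.0847000 t and V(174.1) = 21.9693 m³.
Species balance (pure solvent in): dm/dt = −Q_out · m/V(t).
dm/m = −Q_out dt/(V₀ + 0.0847000 t); integrating gives ln(m/m₀) = −(Q_out/(Q_in−Q_out)) ln(V/V₀).
m = m₀ (V₀/V)^(Q_out/(Q_in−Q_out)) = 35.55 × (7.223/21.9693)^(3.11216) = 1.11522 mol.
C = m/V = 1.11522/21.9693 = 0.0507628 mol/m³.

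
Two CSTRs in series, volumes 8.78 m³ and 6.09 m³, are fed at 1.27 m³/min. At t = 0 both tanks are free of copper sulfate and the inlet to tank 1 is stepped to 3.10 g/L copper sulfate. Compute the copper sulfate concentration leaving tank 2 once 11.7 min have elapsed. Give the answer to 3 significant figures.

1.85 g/L

Species balance on tank i: dCᵢ/dt = (Cᵢ₋₁ − Cᵢ)/τᵢ with τᵢ = Vᵢ/Q.
τ₁ = 8.78/1.27 = 6.9134 min; τ₂ = 6.09/1.27 = 4.7953 min.
Tank 1: C₁ = C_in(1 − e^(−t/τ₁)). Tank 2 (τ₁ ≠ τ₂): C₂ = C_in[1 − (τ₁ e^(−t/τ₁) − τ₂ e^(−t/τ₂))/(τ₁ − τ₂)].
At t = 11.7: e^(−t/τ₁) = 0.18408, e^(−t/τ₂) = 0.087169.
C₂ = 3.10·[1 − (6.9134·0.18408 − 4.7953·0.087169)/(2.1181)] = 3.10·0.59651 = 1.8492 g/L.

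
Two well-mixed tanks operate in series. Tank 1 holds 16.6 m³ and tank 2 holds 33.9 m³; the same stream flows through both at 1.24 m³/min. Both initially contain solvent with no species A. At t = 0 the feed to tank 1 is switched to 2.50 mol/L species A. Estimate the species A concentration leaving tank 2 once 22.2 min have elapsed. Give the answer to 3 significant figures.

0.782 mol/L

Each tank obeys Vᵢ dCᵢ/dt = Q(Cᵢ₋₁ − Cᵢ), so τᵢ = Vᵢ/Q.
τ₁ = 16.6/1.24 = 13.387 min; τ₂ = 33.9/1.24 = 27.339 min.
Solving the cascade with C₁(0)=C₂(0)=0 gives C₂(t) = C_in[1 − (τ₁ e^(−t/τ₁) − τ₂ e^(−t/τ₂))/(τ₁ − τ₂)].
At t = 22.2: e^(−t/τ₁) = 0.19046, e^(−t/τ₂) = 0.44395.
C₂ = 2.50·[1 − (13.387·0.19046 − 27.339·0.44395)/(-13.952)] = 2.50·0.31281 = 0.78202 mol/L.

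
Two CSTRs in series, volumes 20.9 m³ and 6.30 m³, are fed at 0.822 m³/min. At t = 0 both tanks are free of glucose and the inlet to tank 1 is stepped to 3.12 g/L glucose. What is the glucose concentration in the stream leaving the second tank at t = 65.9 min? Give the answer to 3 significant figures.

2.79 g/L

Time constants: τᵢ = Vᵢ/Q for each well-mixed tank.
τ₁ = 20.9/0.822 = 25.426 min; τ₂ = 6.30/0.822 = 7.6642 min.
Solving the cascade with C₁(0)=C₂(0)=0 gives C₂(t) = C_in[1 − (τ₁ e^(−t/τ₁) − τ₂ e^(−t/τ₂))/(τ₁ − τ₂)].
At t = 65.9: e^(−t/τ₁) = 0.074881, e^(−t/τ₂) = 0.00018440.
C₂ = 3.12·[1 − (25.426·0.074881 − 7.6642·0.00018440)/(17.762)] = 3.12·0.89289 = 2.7858 g/L.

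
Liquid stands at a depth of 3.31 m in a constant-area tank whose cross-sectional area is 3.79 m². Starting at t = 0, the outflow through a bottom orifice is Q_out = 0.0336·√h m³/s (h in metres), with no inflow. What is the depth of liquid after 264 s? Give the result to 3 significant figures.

A dh/dt = −Q_out = −0.0336 √h.
Separate and integrate: 2(√h − √h₀) = −(0.0336/A) t.
√h = √3.31 − 0.0336·264/(2·3.79) = 1.8193 − 1.1702 = 0.64910.
h = 0.64910² = 0.42133 m.

0.421 m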